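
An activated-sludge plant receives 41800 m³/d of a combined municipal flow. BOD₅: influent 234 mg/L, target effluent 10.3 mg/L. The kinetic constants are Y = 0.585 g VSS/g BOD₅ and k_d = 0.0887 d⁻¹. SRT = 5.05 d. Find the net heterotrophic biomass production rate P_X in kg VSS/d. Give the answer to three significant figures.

P_X ≈ 3780 kg VSS/d

Y_obs = Y / (1 + k_d θ_c) = 0.585 / (1 + 0.0887 × 5.05) = 0.585 / 1.448 = 0.4040.
ΔS = 234 − 10.3 = 223.7 mg/L, so the substrate removal rate is 41800 × 223.7/1000 = 9351 kg BOD₅/d.
Net biomass production P_X = Y_obs × Q·(S₀ − S) = 0.4040 × 9351 = 3778 kg VSS/d.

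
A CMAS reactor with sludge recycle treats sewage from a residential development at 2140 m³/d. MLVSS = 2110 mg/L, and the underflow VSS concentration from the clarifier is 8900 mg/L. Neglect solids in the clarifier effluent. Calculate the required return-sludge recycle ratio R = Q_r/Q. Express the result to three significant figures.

Mass balance around the secondary clarifier (neglecting effluent solids): R = X / (X_r − X) = 2110 / (8900 − 2110) = 0.3108.

R ≈ 0.311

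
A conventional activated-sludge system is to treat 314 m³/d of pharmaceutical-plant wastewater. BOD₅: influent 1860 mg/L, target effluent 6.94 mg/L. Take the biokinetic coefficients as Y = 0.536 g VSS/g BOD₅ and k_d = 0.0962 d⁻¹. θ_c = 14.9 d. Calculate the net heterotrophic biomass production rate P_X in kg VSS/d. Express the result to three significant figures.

P_X ≈ 128 kg VSS/d

The observed yield is Y_obs = Y/(1 + k_d·θ_c) = 0.536 / (1 + 0.0962 × 14.9) = 0.536 / 2.433 = 0.2203 g VSS per g BOD₅ removed.
Q·(S₀ − S) = 314 × (1860 − 6.94) × 10⁻³ = 581.9 kg/d removed.
P_X = Y_obs · Q(S₀ − S) = 0.2203 × 581.9 = 128.2 kg VSS/d.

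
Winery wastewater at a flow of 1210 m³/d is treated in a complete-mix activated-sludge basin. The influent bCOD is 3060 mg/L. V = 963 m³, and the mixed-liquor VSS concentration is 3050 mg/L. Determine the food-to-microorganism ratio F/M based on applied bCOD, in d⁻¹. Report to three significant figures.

F/M ≈ 1.26 d⁻¹

F/M = Q·S₀ / (V·X) = 1210 × 3060 / (963.0 × 3050) = 1.261 g bCOD·(g VSS·d)⁻¹.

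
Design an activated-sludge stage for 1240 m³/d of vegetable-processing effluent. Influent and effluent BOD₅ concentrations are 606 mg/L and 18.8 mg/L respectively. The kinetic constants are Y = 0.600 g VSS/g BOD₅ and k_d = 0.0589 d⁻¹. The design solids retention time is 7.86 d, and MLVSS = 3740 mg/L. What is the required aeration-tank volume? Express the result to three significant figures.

V ≈ 628 m³

Rearranging the biomass balance for a CMAS with decay, V = Y·Q·ΔS·θ_c / [X·(1+k_d θ_c)] = 0.600 × 1240 × (606 − 18.8) × 7.86 / [3740 × (1 + 0.0589 × 7.86)] = 3.43×10^6 / 5471 = 627.6 m³.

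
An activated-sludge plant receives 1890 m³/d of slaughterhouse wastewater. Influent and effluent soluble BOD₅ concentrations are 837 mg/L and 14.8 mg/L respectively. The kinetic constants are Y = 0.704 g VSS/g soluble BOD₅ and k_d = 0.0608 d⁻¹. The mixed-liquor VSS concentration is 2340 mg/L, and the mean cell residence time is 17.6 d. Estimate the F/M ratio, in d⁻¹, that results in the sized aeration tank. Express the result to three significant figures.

Steady-state biomass mass balance: V·X·(1 + k_d·θ_c) = Y·Q·(S₀ − S)·θ_c, so V = 0.704 × 1890 × (837 − 14.8) × 17.6 / [2340 × (1 + 0.0608 × 17.6)] = 1.93×10^7 / 4844 = 3975 m³.
Food-to-microorganism ratio F/M = Q S₀ / (V X) = 1890 × 837 / (3975 × 2340) = 0.1701 d⁻¹.

F/M ≈ 0.170 d⁻¹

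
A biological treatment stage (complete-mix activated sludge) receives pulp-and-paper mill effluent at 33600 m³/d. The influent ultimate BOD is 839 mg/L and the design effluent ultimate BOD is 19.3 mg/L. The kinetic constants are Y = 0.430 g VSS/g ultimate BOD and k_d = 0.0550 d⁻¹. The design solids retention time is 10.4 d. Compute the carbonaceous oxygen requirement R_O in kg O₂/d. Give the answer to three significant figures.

The observed yield is Y_obs = Y/(1 + k_d·θ_c) = 0.430 / (1 + 0.0550 × 10.4) = 0.430 / 1.572 = 0.2735 g VSS per g ultimate BOD removed.
Mass of ultimate BOD removed per day: Q(S₀ − S) = 33600 × 819.7 g/m³ = 27542 kg/d.
Biomass synthesised: P_X = Y_obs × 27542 = 7534 kg VSS/d.
R_O = Q·(S₀ − S) − 1.42·P_X = 27542 − 1.42 × 7534 = 16844 kg O₂/d.

R_O ≈ 16800 kg O₂/d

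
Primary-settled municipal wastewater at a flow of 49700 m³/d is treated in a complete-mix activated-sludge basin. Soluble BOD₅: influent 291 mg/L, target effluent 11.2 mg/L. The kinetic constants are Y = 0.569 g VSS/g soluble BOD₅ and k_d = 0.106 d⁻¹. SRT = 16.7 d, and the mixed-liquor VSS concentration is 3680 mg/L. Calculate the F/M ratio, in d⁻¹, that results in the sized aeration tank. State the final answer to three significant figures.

Steady-state biomass mass balance: V·X·(1 + k_d·θ_c) = Y·Q·(S₀ − S)·θ_c, so V = 0.569 × 49700 × (291 − 11.2) × 16.7 / [3680 × (1 + 0.106 × 16.7)] = 1.32×10^8 / 10194 = 12962 m³.
F/M = applied load / biomass = Q·S₀/(V·X) = 49700 × 291 / (12962 × 3680) = 0.3032 d⁻¹.

F/M ≈ 0.303 d⁻¹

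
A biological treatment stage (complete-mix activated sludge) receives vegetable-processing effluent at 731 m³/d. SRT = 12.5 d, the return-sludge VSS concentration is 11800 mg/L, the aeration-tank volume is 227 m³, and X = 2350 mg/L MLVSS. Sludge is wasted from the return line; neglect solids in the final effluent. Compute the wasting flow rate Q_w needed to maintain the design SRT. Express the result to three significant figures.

Q_w = (V·X)/(θ_c X_r) = 227.0 × 2350 / (12.5 × 11800) = 3.617 m³/d.

Q_w ≈ 3.62 m³/d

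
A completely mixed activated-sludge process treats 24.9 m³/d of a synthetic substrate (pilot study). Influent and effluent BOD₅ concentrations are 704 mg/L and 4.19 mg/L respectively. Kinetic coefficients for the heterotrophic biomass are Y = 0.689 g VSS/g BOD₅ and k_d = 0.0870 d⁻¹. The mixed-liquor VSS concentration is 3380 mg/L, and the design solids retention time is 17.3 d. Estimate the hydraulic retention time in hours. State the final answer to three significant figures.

τ ≈ 23.6 h

Steady-state biomass mass balance: V·X·(1 + k_d·θ_c) = Y·Q·(S₀ − S)·θ_c, so V = 0.689 × 24.9 × (704 − 4.19) × 17.3 / [3380 × (1 + 0.0870 × 17.3)] = 2.08×10^5 / 8467 = 24.53 m³.
Hydraulic retention time τ = V/Q = 24.53 / 24.9 = 0.9852 d = 23.64 h.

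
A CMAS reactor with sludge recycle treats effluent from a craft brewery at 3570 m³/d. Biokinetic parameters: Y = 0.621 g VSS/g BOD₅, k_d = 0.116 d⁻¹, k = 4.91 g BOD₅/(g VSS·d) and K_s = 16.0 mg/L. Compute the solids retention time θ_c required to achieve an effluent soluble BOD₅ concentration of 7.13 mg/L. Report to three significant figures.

θ_c ≈ 1.21 d

From 1/θ_c = Y·k·S/(K_s + S) − k_d: Y·k·S/(K_s+S) = 0.621 × 4.91 × 7.13 / (16.0 + 7.13) = 0.9399 d⁻¹.
1/θ_c = 0.9399 − 0.116 = 0.8239 d⁻¹, so θ_c = 1.214 d.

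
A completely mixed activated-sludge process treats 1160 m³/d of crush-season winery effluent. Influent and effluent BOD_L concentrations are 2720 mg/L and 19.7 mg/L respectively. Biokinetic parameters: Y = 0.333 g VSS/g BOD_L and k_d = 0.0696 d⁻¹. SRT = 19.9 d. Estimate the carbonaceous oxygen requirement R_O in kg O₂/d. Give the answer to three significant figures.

R_O ≈ 2510 kg O₂/d

The observed yield is Y_obs = Y/(1 + k_d·θ_c) = 0.333 / (1 + 0.0696 × 19.9) = 0.333 / 2.385 = 0.1396 g VSS per g BOD_L removed.
Substrate removed = Q·(S₀ − S) = 1160 m³/d × (2720 − 19.7) g/m³ = 3.13×10^6 g/d = 3132 kg/d.
P_X = Y_obs·Q·(S₀ − S) = 0.1396 × 3132 = 437.3 kg VSS/d.
R_O = Q·ΔS − 1.42 P_X = 3132 − 621.0 = 2511 kg O₂/d.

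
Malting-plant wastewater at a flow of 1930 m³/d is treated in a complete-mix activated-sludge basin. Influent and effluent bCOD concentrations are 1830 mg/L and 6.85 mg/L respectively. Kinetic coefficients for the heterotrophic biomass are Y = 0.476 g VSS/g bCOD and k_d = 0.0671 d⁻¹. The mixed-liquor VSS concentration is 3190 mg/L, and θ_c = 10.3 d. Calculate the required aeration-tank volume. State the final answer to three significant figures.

Steady-state biomass mass balance: V·X·(1 + k_d·θ_c) = Y·Q·(S₀ − S)·θ_c, so V = 0.476 × 1930 × (1830 − 6.85) × 10.3 / [3190 × (1 + 0.0671 × 10.3)] = 1.73×10^7 / 5395 = 3198 m³.

V ≈ 3200 m³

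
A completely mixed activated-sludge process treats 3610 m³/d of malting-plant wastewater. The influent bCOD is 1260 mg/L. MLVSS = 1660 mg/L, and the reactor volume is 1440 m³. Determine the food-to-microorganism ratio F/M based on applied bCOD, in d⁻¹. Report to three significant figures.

F/M = Q·S₀ / (V·X) = 3610 × 1260 / (1440 × 1660) = 1.903 g bCOD·(g VSS·d)⁻¹.

F/M ≈ 1.90 d⁻¹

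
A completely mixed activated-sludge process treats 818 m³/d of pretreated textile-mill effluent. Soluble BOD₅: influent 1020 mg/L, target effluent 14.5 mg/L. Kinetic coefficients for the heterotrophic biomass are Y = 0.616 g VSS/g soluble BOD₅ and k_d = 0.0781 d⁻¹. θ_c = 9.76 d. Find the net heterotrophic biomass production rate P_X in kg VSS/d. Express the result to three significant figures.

P_X ≈ 288 kg VSS/d

Correct the yield for decay: Y_obs = Y/(1 + k_d θ_c) = 0.616 / (1 + 0.0781 × 9.76) = 0.616 / 1.762 = 0.3496.
Substrate removed = Q·(S₀ − S) = 818 m³/d × (1020 − 14.5) g/m³ = 8.22×10^5 g/d = 822.5 kg/d.
P_X = Y_obs · Q(S₀ − S) = 0.3496 × 822.5 = 287.5 kg VSS/d.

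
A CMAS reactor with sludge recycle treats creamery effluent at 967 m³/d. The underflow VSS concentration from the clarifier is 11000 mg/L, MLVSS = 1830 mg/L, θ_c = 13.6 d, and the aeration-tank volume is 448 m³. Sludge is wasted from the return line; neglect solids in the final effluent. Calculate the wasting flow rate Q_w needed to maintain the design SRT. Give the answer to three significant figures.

θ_c = V·X/(Q_w·X_r) when wasting from the recycle, so Q_w = V·X/(θ_c·X_r) = 448.0 × 1830 / (13.6 × 11000) = 5.480 m³/d.

Q_w ≈ 5.48 m³/d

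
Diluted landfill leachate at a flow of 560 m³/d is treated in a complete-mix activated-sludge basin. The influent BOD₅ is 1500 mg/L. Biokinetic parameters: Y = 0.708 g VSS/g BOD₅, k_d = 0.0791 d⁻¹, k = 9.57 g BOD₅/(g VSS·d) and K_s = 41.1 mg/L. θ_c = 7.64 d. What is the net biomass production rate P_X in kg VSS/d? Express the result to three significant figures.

P_X ≈ 370 kg VSS/d

Effluent substrate depends only on kinetics and SRT: S = K_s(1 + k_d θ_c) / [θ_c(Yk − k_d) − 1] = 41.1 × (1 + 0.0791 × 7.64) / [7.64 × (0.708 × 9.57 − 0.0791) − 1] = 65.94 / 50.16 = 1.315 mg/L.
Y_obs = Y / (1 + k_d θ_c) = 0.708 / (1 + 0.0791 × 7.64) = 0.708 / 1.604 = 0.4413.
Substrate removed = Q·(S₀ − S) = 560 m³/d × (1500 − 1.31) g/m³ = 8.39×10^5 g/d = 839.3 kg/d.
Net biomass production P_X = Y_obs × Q·(S₀ − S) = 0.4413 × 839.3 = 370.4 kg VSS/d.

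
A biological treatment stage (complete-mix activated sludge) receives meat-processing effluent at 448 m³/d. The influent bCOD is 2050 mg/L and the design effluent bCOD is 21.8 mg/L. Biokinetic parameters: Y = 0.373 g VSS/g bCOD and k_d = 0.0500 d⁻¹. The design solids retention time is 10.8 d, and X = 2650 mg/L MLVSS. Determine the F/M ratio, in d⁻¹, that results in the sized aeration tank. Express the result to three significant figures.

F/M ≈ 0.386 d⁻¹

Steady-state biomass mass balance: V·X·(1 + k_d·θ_c) = Y·Q·(S₀ − S)·θ_c, so V = 0.373 × 448 × (2050 − 21.8) × 10.8 / [2650 × (1 + 0.0500 × 10.8)] = 3.66×10^6 / 4081 = 896.9 m³.
F/M = Q·S₀ / (V·X) = 448 × 2050 / (896.9 × 2650) = 0.3864 g bCOD·(g VSS·d)⁻¹.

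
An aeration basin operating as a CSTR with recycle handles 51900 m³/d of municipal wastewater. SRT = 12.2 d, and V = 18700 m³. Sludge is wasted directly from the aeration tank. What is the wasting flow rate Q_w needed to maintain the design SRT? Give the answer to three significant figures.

With mixed-liquor wasting, θ_c = V/Q_w, so Q_w = V/θ_c = 18700/12.2 = 1533 m³/d.

Q_w ≈ 1530 m³/d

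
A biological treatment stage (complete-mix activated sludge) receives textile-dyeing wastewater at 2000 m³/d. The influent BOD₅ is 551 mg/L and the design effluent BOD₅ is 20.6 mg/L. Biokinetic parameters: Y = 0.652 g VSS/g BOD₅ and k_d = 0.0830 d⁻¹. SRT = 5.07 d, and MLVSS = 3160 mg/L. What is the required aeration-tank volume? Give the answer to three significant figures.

V ≈ 781 m³

Steady-state biomass mass balance: V·X·(1 + k_d·θ_c) = Y·Q·(S₀ − S)·θ_c, so V = 0.652 × 2000 × (551 − 20.6) × 5.07 / [3160 × (1 + 0.0830 × 5.07)] = 3.51×10^6 / 4490 = 781.0 m³.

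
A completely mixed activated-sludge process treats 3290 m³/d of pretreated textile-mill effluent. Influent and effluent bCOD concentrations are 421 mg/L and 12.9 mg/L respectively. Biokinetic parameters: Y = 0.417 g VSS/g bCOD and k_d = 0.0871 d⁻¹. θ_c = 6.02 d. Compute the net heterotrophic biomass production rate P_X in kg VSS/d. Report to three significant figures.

P_X ≈ 367 kg VSS/d

Y_obs = Y / (1 + k_d θ_c) = 0.417 / (1 + 0.0871 × 6.02) = 0.417 / 1.524 = 0.2736.
Substrate removed = Q·(S₀ − S) = 3290 m³/d × (421 − 12.9) g/m³ = 1.34×10^6 g/d = 1343 kg/d.
Biomass produced: P_X = Y_obs·Q·ΔS = 0.2736 × 1343 ≈ 367.3 kg VSS/d.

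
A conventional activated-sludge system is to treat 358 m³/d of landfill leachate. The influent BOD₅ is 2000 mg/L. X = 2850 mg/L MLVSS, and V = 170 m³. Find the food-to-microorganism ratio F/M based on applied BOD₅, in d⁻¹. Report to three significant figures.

F/M = applied load / biomass = Q·S₀/(V·X) = 358 × 2000 / (170.0 × 2850) = 1.478 d⁻¹.

F/M ≈ 1.48 d⁻¹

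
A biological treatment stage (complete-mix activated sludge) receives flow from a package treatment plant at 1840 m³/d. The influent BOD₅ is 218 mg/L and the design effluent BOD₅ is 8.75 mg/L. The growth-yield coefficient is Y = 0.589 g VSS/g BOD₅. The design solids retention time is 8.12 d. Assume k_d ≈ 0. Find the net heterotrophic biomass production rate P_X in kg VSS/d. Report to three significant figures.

No decay correction is needed, so Y_obs = Y = 0.589.
Q·(S₀ − S) = 1840 × (218 − 8.75) × 10⁻³ = 385.0 kg/d removed.
Net biomass production P_X = Y_obs × Q·(S₀ − S) = 0.5890 × 385.0 = 226.8 kg VSS/d.

P_X ≈ 227 kg VSS/d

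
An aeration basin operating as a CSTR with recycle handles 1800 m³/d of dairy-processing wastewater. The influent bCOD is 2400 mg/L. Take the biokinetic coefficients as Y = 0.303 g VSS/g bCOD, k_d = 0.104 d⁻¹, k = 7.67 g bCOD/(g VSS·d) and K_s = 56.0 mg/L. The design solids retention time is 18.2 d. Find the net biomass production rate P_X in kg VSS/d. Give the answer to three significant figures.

Effluent substrate depends only on kinetics and SRT: S = K_s(1 + k_d θ_c) / [θ_c(Yk − k_d) − 1] = 56.0 × (1 + 0.104 × 18.2) / [18.2 × (0.303 × 7.67 − 0.104) − 1] = 162.0 / 39.40 = 4.111 mg/L.
The observed yield is Y_obs = Y/(1 + k_d·θ_c) = 0.303 / (1 + 0.104 × 18.2) = 0.303 / 2.893 = 0.1047 g VSS per g bCOD removed.
Substrate removed = Q·(S₀ − S) = 1800 m³/d × (2400 − 4.11) g/m³ = 4.31×10^6 g/d = 4313 kg/d.
Biomass produced: P_X = Y_obs·Q·ΔS = 0.1047 × 4313 ≈ 451.7 kg VSS/d.

P_X ≈ 452 kg VSS/d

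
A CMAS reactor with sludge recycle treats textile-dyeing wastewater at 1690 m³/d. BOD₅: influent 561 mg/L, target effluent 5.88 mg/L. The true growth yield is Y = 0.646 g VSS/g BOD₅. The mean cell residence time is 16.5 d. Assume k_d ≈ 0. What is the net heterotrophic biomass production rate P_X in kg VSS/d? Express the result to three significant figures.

With endogenous decay neglected, the observed yield equals the true yield: Y_obs = Y = 0.646 g VSS/g BOD₅.
Substrate removed = Q·(S₀ − S) = 1690 m³/d × (561 − 5.88) g/m³ = 9.38×10^5 g/d = 938.2 kg/d.
So the net sludge growth is P_X = 0.6460 × 938.2 = 606.0 kg VSS/d.

P_X ≈ 606 kg VSS/d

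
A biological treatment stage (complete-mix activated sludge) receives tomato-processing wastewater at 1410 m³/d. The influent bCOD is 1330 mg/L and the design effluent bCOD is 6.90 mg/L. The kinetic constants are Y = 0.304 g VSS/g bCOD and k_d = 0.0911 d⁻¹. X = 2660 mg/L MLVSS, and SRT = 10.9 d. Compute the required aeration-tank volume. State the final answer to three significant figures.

Steady-state biomass mass balance: V·X·(1 + k_d·θ_c) = Y·Q·(S₀ − S)·θ_c, so V = 0.304 × 1410 × (1330 − 6.90) × 10.9 / [2660 × (1 + 0.0911 × 10.9)] = 6.18×10^6 / 5301 = 1166 m³.

V ≈ 1170 m³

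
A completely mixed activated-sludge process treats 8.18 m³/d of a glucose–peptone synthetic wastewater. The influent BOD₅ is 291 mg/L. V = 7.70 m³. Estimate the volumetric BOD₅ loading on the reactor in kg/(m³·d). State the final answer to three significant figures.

L_v = Q S₀ / V = 8.18 × 291 × 10⁻³ / 7.700 = 0.3091 kg/(m³·d).

L_v ≈ 0.309 kg BOD₅/(m³·d)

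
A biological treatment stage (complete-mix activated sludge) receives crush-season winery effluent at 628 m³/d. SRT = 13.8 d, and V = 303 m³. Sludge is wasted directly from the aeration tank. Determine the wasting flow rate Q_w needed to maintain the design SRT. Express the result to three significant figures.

With mixed-liquor wasting, θ_c = V/Q_w, so Q_w = V/θ_c = 303.0/13.8 = 21.96 m³/d.

Q_w ≈ 22.0 m³/d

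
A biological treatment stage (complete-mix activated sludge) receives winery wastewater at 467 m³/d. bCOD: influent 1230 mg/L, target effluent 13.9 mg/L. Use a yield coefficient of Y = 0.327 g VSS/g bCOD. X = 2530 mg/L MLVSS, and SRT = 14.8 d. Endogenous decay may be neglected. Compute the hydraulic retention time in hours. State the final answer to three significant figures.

V·X = Y·Q·ΔS·θ_c gives V = 0.327 × 467 × (1230 − 13.9) × 14.8 / 2530 = 1086 m³.
HRT = V/Q = 1086 m³ / 467 m³·d⁻¹ = 2.326 d × 24 = 55.83 h.

τ ≈ 55.8 h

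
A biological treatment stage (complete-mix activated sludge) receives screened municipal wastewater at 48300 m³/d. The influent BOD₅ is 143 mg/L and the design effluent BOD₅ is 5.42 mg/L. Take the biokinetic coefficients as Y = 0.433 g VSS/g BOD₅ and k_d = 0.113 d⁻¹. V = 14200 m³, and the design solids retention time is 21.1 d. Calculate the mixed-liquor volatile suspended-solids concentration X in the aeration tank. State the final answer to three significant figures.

X = Y·Q·ΔS·θ_c / [V·(1 + k_d θ_c)] = 0.433 × 48300 × (143 − 5.42) × 21.1 / [14200 × (1 + 0.113 × 21.1)] = 1263 mg/L.

X ≈ 1260 mg/L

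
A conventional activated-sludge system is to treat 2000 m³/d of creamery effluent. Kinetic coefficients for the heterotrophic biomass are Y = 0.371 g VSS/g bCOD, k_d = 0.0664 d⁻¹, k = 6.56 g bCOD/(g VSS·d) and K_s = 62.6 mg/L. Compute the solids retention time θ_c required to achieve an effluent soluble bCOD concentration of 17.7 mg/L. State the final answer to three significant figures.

Specific growth rate at S = 17.7 mg/L: μ = YkS/(K_s+S) = 0.371·6.56·17.7/(62.6+17.7) = 0.5365 d⁻¹.
θ_c = 1/(μ − k_d) = 1/(0.5365 − 0.0664) = 1/0.4701 = 2.127 d.

θ_c ≈ 2.13 d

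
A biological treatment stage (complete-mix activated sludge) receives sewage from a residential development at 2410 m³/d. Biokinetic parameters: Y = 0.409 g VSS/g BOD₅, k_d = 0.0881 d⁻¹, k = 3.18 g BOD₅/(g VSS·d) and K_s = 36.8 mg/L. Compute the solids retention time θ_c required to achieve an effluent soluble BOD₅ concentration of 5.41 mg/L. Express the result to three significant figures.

θ_c ≈ 12.7 d

At the target effluent, Y k S/(K_s+S) = 0.409×3.18×5.41/42.21 = 0.1667 d⁻¹.
1/θ_c = 0.1667 − 0.0881 = 0.07860 d⁻¹, so θ_c = 12.72 d.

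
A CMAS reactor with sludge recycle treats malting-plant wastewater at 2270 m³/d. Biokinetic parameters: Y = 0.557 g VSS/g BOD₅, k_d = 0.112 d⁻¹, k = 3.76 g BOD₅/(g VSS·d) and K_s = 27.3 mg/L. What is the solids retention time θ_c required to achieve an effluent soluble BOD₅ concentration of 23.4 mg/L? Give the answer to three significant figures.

At the target effluent, Y k S/(K_s+S) = 0.557×3.76×23.4/50.70 = 0.9666 d⁻¹.
Then 1/θ_c = μ − k_d = 0.9666 − 0.112 = 0.8546 d⁻¹, giving θ_c = 1.170 d.

θ_c ≈ 1.17 d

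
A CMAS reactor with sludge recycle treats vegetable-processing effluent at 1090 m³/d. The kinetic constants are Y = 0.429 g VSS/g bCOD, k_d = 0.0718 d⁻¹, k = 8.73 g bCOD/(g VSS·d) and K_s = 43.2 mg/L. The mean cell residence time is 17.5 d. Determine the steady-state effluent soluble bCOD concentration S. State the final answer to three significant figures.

S ≈ 1.54 mg/L

Effluent substrate depends only on kinetics and SRT: S = K_s(1 + k_d θ_c) / [θ_c(Yk − k_d) − 1] = 43.2 × (1 + 0.0718 × 17.5) / [17.5 × (0.429 × 8.73 − 0.0718) − 1] = 97.48 / 63.28 = 1.540 mg/L.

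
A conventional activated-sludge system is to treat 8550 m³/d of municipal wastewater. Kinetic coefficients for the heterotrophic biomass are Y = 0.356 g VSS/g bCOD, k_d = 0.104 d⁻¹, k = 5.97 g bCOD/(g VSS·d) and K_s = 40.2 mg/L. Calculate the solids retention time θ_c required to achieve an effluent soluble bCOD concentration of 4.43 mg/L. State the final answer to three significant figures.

Specific growth rate at S = 4.43 mg/L: μ = YkS/(K_s+S) = 0.356·5.97·4.43/(40.2+4.43) = 0.2110 d⁻¹.
Then 1/θ_c = μ − k_d = 0.2110 − 0.104 = 0.1070 d⁻¹, giving θ_c = 9.349 d.

θ_c ≈ 9.35 d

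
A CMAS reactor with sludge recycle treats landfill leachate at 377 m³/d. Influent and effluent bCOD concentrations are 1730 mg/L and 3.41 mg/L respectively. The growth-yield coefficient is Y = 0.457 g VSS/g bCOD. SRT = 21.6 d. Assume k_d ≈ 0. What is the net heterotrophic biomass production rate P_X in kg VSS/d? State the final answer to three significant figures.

P_X ≈ 297 kg VSS/d

Since k_d ≈ 0, Y_obs = Y = 0.457 g VSS/g bCOD.
Substrate removed = Q·(S₀ − S) = 377 m³/d × (1730 − 3.41) g/m³ = 6.51×10^5 g/d = 650.9 kg/d.
Biomass produced: P_X = Y_obs·Q·ΔS = 0.4570 × 650.9 ≈ 297.5 kg VSS/d.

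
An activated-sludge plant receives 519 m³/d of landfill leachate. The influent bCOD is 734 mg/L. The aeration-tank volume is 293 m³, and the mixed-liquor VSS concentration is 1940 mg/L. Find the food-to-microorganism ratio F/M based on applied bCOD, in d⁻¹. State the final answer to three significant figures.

F/M ≈ 0.670 d⁻¹

Food-to-microorganism ratio F/M = Q S₀ / (V X) = 519 × 734 / (293.0 × 1940) = 0.6702 d⁻¹.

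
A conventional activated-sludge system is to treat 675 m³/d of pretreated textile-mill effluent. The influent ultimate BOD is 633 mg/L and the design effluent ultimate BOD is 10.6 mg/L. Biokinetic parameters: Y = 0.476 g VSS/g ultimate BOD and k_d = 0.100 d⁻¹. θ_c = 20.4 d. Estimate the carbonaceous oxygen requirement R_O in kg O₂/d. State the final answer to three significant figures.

R_O ≈ 327 kg O₂/d

Observed yield with endogenous decay: Y_obs = Y / (1 + k_d·θ_c) = 0.476 / (1 + 0.100 × 20.4) = 0.476 / 3.040 = 0.1566 g VSS/g ultimate BOD.
Q·(S₀ − S) = 675 × (633 − 10.6) × 10⁻³ = 420.1 kg/d removed.
Biomass synthesised: P_X = Y_obs × 420.1 = 65.78 kg VSS/d.
Carbonaceous O₂ demand = substrate oxidised − cell-mass equivalent = 420.1 − 1.42 × 65.78 = 326.7 kg O₂/d.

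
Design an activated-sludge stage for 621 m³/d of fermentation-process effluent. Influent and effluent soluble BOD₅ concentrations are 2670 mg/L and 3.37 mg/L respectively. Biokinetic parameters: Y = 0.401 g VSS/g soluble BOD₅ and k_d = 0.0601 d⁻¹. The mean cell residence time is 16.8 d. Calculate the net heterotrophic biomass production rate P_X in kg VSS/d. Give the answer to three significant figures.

Correct the yield for decay: Y_obs = Y/(1 + k_d θ_c) = 0.401 / (1 + 0.0601 × 16.8) = 0.401 / 2.010 = 0.1995.
ΔS = 2670 − 3.37 = 2667 mg/L, so the substrate removal rate is 621 × 2667/1000 = 1656 kg soluble BOD₅/d.
Net biomass production P_X = Y_obs × Q·(S₀ − S) = 0.1995 × 1656 = 330.4 kg VSS/d.

P_X ≈ 330 kg VSS/d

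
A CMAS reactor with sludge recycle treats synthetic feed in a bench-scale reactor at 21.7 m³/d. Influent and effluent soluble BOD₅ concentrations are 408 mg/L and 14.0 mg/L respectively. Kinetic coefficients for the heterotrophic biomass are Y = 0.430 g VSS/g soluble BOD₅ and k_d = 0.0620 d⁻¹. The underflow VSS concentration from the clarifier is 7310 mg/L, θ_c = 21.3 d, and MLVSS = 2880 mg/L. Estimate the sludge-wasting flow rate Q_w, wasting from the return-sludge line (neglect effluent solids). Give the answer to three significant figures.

Q_w ≈ 0.217 m³/d

Steady-state biomass mass balance: V·X·(1 + k_d·θ_c) = Y·Q·(S₀ − S)·θ_c, so V = 0.430 × 21.7 × (408 − 14.0) × 21.3 / [2880 × (1 + 0.0620 × 21.3)] = 7.83×10^4 / 6683 = 11.72 m³.
θ_c = V·X/(Q_w·X_r) when wasting from the recycle, so Q_w = V·X/(θ_c·X_r) = 11.72 × 2880 / (21.3 × 7310) = 0.2167 m³/d.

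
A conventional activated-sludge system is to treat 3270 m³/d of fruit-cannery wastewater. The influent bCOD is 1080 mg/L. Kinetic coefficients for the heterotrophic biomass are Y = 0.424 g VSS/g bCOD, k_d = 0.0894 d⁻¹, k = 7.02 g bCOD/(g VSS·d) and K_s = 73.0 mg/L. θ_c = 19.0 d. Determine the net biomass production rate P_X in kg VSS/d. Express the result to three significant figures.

For a completely mixed reactor with recycle the Lawrence–McCarty relation gives S = K_s·(1 + k_d·θ_c) / [θ_c·(Y·k − k_d) − 1] = 73.0 × (1 + 0.0894 × 19.0) / [19.0 × (0.424 × 7.02 − 0.0894) − 1] = 197.0 / 53.85 = 3.658 mg/L.
Observed yield with endogenous decay: Y_obs = Y / (1 + k_d·θ_c) = 0.424 / (1 + 0.0894 × 19.0) = 0.424 / 2.699 = 0.1571 g VSS/g bCOD.
Mass of bCOD removed per day: Q(S₀ − S) = 3270 × 1076 g/m³ = 3520 kg/d.
Net biomass production P_X = Y_obs × Q·(S₀ − S) = 0.1571 × 3520 = 553.0 kg VSS/d.

P_X ≈ 553 kg VSS/d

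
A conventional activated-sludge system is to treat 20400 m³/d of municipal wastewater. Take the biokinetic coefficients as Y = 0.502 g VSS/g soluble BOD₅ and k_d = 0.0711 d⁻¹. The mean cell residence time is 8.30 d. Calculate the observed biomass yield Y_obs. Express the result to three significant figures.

Y_obs ≈ 0.316 g VSS/g soluble BOD₅

Observed yield with endogenous decay: Y_obs = Y / (1 + k_d·θ_c) = 0.502 / (1 + 0.0711 × 8.30) = 0.502 / 1.590 = 0.3157 g VSS/g soluble BOD₅.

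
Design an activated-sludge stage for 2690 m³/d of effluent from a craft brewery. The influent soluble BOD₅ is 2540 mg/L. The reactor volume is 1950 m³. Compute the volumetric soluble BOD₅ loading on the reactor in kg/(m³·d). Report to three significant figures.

L_v ≈ 3.50 kg soluble BOD₅/(m³·d)

L_v = Q S₀ / V = 2690 × 2540 × 10⁻³ / 1950 = 3.504 kg/(m³·d).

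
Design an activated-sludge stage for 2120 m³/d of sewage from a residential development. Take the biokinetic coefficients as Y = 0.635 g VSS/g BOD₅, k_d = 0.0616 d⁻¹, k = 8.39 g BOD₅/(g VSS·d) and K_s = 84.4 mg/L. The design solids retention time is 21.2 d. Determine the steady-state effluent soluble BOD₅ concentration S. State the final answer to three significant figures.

S ≈ 1.76 mg/L

For a completely mixed reactor with recycle the Lawrence–McCarty relation gives S = K_s·(1 + k_d·θ_c) / [θ_c·(Y·k − k_d) − 1] = 84.4 × (1 + 0.0616 × 21.2) / [21.2 × (0.635 × 8.39 − 0.0616) − 1] = 194.6 / 110.6 = 1.759 mg/L.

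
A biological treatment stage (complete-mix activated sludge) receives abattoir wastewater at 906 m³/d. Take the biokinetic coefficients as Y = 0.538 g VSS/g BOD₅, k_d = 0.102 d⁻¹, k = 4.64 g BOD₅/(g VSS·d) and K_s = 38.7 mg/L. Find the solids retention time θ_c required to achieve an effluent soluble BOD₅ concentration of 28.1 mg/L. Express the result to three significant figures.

At the target effluent, Y k S/(K_s+S) = 0.538×4.64×28.1/66.80 = 1.050 d⁻¹.
Then 1/θ_c = μ − k_d = 1.050 − 0.102 = 0.9481 d⁻¹, giving θ_c = 1.055 d.

θ_c ≈ 1.05 d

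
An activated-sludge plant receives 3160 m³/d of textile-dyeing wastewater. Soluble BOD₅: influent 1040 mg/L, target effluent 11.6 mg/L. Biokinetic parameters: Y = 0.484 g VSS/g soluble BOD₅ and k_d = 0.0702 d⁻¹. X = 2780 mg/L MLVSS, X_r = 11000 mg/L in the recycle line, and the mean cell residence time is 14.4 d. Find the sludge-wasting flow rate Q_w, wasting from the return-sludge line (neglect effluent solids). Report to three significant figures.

Q_w ≈ 71.1 m³/d

From the SRT design equation V = Y Q (S₀−S) θ_c / [X (1 + k_d θ_c)] = 0.484 × 3160 × (1040 − 11.6) × 14.4 / [2780 × (1 + 0.0702 × 14.4)] = 2.26×10^7 / 5590 = 4052 m³.
θ_c = V·X/(Q_w·X_r) when wasting from the recycle, so Q_w = V·X/(θ_c·X_r) = 4052 × 2780 / (14.4 × 11000) = 71.11 m³/d.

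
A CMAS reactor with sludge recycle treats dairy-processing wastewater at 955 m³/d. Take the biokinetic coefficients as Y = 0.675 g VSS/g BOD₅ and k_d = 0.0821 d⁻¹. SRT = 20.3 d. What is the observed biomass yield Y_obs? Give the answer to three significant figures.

Observed yield with endogenous decay: Y_obs = Y / (1 + k_d·θ_c) = 0.675 / (1 + 0.0821 × 20.3) = 0.675 / 2.667 = 0.2531 g VSS/g BOD₅.

Y_obs ≈ 0.253 g VSS/g BOD₅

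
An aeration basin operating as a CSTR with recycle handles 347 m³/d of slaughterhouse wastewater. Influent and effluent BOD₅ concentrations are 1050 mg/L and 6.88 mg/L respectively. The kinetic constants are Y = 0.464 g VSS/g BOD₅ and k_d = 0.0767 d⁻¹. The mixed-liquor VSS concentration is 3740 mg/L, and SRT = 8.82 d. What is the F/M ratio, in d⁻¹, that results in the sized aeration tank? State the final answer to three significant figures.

Rearranging the biomass balance for a CMAS with decay, V = Y·Q·ΔS·θ_c / [X·(1+k_d θ_c)] = 0.464 × 347 × (1050 − 6.88) × 8.82 / [3740 × (1 + 0.0767 × 8.82)] = 1.48×10^6 / 6270 = 236.3 m³.
Food-to-microorganism ratio F/M = Q S₀ / (V X) = 347 × 1050 / (236.3 × 3740) = 0.4124 d⁻¹.

F/M ≈ 0.412 d⁻¹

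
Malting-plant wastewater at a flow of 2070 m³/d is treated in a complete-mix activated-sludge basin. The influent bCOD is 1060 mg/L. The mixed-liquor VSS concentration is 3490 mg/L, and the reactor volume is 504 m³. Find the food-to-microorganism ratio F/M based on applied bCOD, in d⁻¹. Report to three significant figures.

F/M ≈ 1.25 d⁻¹

F/M = applied load / biomass = Q·S₀/(V·X) = 2070 × 1060 / (504.0 × 3490) = 1.247 d⁻¹.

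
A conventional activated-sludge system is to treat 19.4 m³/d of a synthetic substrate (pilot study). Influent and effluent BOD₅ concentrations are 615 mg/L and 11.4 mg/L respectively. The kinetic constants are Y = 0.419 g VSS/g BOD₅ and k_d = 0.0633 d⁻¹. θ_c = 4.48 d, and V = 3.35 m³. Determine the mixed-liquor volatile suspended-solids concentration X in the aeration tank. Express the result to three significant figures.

From V·X·(1 + k_d·θ_c) = Y·Q·(S₀ − S)·θ_c: X = 0.419 × 19.4 × (615 − 11.4) × 4.48 / [3.35 × (1 + 0.0633 × 4.48)] = 5112 mg/L.

X ≈ 5110 mg/L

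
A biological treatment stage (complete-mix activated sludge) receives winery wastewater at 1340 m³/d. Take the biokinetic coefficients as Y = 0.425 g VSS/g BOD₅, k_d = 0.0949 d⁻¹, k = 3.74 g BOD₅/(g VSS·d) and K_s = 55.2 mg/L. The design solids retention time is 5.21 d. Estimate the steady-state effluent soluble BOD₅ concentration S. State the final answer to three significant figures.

S ≈ 12.2 mg/L

Effluent substrate depends only on kinetics and SRT: S = K_s(1 + k_d θ_c) / [θ_c(Yk − k_d) − 1] = 55.2 × (1 + 0.0949 × 5.21) / [5.21 × (0.425 × 3.74 − 0.0949) − 1] = 82.49 / 6.787 = 12.15 mg/L.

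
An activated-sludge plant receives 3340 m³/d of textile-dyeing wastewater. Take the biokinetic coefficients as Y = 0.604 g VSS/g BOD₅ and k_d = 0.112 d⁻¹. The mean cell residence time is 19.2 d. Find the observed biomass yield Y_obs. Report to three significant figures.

The observed yield is Y_obs = Y/(1 + k_d·θ_c) = 0.604 / (1 + 0.112 × 19.2) = 0.604 / 3.150 = 0.1917 g VSS per g BOD₅ removed.

Y_obs ≈ 0.192 g VSS/g BOD₅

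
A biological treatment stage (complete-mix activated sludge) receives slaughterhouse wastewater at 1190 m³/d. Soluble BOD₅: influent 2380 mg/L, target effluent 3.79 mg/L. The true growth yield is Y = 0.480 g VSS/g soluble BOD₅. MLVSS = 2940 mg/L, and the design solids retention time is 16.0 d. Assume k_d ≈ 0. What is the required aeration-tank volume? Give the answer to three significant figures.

Biomass mass balance (decay neglected): V·X = Y·Q·(S₀ − S)·θ_c, so V = 0.480 × 1190 × (2380 − 3.79) × 16.0 / 2940 = 7387 m³.

V ≈ 7390 m³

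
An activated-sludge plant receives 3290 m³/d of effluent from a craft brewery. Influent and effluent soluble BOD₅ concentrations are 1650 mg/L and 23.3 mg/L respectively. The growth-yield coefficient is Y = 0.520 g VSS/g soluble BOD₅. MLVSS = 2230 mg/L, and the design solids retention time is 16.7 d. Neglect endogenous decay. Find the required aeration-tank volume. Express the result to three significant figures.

With k_d = 0 the design equation reduces to V = Y Q (S₀−S) θ_c / X = 0.520 × 3290 × (1650 − 23.3) × 16.7 / 2230 = 20841 m³.

V ≈ 20800 m³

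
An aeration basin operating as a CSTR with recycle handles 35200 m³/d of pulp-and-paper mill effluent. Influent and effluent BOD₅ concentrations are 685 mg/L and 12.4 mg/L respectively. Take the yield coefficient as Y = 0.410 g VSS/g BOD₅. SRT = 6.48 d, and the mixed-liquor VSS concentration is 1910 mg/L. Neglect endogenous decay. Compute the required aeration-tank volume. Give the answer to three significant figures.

V·X = Y·Q·ΔS·θ_c gives V = 0.410 × 35200 × (685 − 12.4) × 6.48 / 1910 = 32933 m³.

V ≈ 32900 m³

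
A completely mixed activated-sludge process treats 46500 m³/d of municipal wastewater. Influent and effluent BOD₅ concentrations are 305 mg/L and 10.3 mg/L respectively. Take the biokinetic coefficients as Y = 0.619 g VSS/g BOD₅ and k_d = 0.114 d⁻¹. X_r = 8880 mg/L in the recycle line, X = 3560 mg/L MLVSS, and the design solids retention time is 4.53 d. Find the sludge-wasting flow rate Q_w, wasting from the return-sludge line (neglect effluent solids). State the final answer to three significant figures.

Q_w ≈ 630 m³/d

Rearranging the biomass balance for a CMAS with decay, V = Y·Q·ΔS·θ_c / [X·(1+k_d θ_c)] = 0.619 × 46500 × (305 − 10.3) × 4.53 / [3560 × (1 + 0.114 × 4.53)] = 3.84×10^7 / 5398 = 7118 m³.
Wasting from the return line (neglecting effluent solids): Q_w = V·X / (θ_c·X_r) = 7118 × 3560 / (4.53 × 8880) = 629.9 m³/d.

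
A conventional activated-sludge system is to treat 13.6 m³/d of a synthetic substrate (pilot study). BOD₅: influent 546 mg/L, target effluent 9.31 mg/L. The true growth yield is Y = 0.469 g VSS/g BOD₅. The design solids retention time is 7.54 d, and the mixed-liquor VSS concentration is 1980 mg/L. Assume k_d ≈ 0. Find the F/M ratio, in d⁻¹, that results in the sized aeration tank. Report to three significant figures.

F/M ≈ 0.288 d⁻¹

Biomass mass balance (decay neglected): V·X = Y·Q·(S₀ − S)·θ_c, so V = 0.469 × 13.6 × (546 − 9.31) × 7.54 / 1980 = 13.04 m³.
Food-to-microorganism ratio F/M = Q S₀ / (V X) = 13.6 × 546 / (13.04 × 1980) = 0.2877 d⁻¹.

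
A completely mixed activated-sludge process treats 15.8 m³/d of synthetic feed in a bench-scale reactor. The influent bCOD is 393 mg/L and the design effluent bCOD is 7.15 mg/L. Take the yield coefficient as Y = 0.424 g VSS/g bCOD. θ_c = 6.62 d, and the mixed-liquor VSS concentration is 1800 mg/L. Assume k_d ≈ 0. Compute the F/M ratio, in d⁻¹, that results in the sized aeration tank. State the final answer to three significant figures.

V·X = Y·Q·ΔS·θ_c gives V = 0.424 × 15.8 × (393 − 7.15) × 6.62 / 1800 = 9.507 m³.
Food-to-microorganism ratio F/M = Q S₀ / (V X) = 15.8 × 393 / (9.507 × 1800) = 0.3629 d⁻¹.

F/M ≈ 0.363 d⁻¹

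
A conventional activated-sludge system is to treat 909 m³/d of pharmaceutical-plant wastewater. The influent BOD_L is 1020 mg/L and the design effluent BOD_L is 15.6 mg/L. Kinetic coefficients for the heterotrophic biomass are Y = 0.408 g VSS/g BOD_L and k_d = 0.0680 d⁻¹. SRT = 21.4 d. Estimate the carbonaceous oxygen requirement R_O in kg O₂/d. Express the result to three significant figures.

R_O ≈ 698 kg O₂/d

Correct the yield for decay: Y_obs = Y/(1 + k_d θ_c) = 0.408 / (1 + 0.0680 × 21.4) = 0.408 / 2.455 = 0.1662.
Mass of BOD_L removed per day: Q(S₀ − S) = 909 × 1004 g/m³ = 913.0 kg/d.
Biomass synthesised: P_X = Y_obs × 913.0 = 151.7 kg VSS/d.
Carbonaceous O₂ demand = substrate oxidised − cell-mass equivalent = 913.0 − 1.42 × 151.7 = 697.6 kg O₂/d.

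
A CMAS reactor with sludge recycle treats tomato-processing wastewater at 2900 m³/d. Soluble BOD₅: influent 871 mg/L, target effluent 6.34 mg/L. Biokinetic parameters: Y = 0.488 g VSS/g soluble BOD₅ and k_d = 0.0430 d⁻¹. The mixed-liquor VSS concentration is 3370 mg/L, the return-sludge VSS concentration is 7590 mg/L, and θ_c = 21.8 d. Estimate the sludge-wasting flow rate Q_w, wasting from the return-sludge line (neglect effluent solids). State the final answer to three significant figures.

Q_w ≈ 83.2 m³/d

Steady-state biomass mass balance: V·X·(1 + k_d·θ_c) = Y·Q·(S₀ − S)·θ_c, so V = 0.488 × 2900 × (871 − 6.34) × 21.8 / [3370 × (1 + 0.0430 × 21.8)] = 2.67×10^7 / 6529 = 4086 m³.
Wasting from the return line (neglecting effluent solids): Q_w = V·X / (θ_c·X_r) = 4086 × 3370 / (21.8 × 7590) = 83.22 m³/d.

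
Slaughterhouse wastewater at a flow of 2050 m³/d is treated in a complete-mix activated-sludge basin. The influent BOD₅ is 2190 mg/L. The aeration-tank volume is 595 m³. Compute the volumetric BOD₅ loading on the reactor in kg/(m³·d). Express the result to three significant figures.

L_v ≈ 7.55 kg BOD₅/(m³·d)

Applied BOD₅ load per unit volume = Q·S₀/V = (2050 × 2190/1000)/595.0 = 7.545 kg BOD₅·m⁻³·d⁻¹.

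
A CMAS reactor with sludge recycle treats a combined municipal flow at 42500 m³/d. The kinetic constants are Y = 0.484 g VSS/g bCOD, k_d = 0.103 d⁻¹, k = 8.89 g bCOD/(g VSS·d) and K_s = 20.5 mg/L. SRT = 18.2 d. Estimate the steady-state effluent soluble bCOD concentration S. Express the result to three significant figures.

S ≈ 0.781 mg/L

From the Monod/SRT balance for a CMAS, S = K_s·(1+k_d θ_c)/[θ_c·(Y k − k_d) − 1] = 20.5 × (1 + 0.103 × 18.2) / [18.2 × (0.484 × 8.89 − 0.103) − 1] = 58.93 / 75.44 = 0.7812 mg/L.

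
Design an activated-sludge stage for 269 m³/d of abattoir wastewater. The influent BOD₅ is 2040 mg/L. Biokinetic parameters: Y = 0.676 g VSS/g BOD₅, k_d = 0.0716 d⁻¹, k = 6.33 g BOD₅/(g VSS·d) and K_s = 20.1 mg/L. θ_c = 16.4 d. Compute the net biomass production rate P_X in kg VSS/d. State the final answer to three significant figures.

P_X ≈ 171 kg VSS/d

Effluent substrate depends only on kinetics and SRT: S = K_s(1 + k_d θ_c) / [θ_c(Yk − k_d) − 1] = 20.1 × (1 + 0.0716 × 16.4) / [16.4 × (0.676 × 6.33 − 0.0716) − 1] = 43.70 / 68.00 = 0.6427 mg/L.
Y_obs = Y / (1 + k_d θ_c) = 0.676 / (1 + 0.0716 × 16.4) = 0.676 / 2.174 = 0.3109.
ΔS = 2040 − 0.643 = 2039 mg/L, so the substrate removal rate is 269 × 2039/1000 = 548.6 kg BOD₅/d.
Net biomass production P_X = Y_obs × Q·(S₀ − S) = 0.3109 × 548.6 = 170.6 kg VSS/d.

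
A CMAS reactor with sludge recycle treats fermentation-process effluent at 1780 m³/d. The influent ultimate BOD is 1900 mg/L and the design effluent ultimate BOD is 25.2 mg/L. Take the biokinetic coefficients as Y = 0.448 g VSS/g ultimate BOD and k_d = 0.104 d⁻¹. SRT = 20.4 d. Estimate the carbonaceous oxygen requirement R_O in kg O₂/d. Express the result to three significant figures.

Observed yield with endogenous decay: Y_obs = Y / (1 + k_d·θ_c) = 0.448 / (1 + 0.104 × 20.4) = 0.448 / 3.122 = 0.1435 g VSS/g ultimate BOD.
Q·(S₀ − S) = 1780 × (1900 − 25.2) × 10⁻³ = 3337 kg/d removed.
P_X = Y_obs·Q·(S₀ − S) = 0.1435 × 3337 = 478.9 kg VSS/d.
Carbonaceous O₂ demand = substrate oxidised − cell-mass equivalent = 3337 − 1.42 × 478.9 = 2657 kg O₂/d.

R_O ≈ 2660 kg O₂/d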